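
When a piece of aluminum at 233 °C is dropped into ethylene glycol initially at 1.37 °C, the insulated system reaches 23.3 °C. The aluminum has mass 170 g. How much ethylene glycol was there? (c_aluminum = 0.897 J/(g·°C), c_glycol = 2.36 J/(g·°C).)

Taking heat into each body as positive, Σ m c ΔT = 0:
170×0.897×(23.3 − 233) + m×2.36×(23.3 − 1.37) = 0
51.75 m = 31977
m = 31977/51.75 ≈ 617.9 g

m ≈ 618 g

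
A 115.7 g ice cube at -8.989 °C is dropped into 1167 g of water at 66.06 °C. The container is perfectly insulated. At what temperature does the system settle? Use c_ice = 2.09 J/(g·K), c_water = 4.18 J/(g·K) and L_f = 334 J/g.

T_f ≈ 52.5 °C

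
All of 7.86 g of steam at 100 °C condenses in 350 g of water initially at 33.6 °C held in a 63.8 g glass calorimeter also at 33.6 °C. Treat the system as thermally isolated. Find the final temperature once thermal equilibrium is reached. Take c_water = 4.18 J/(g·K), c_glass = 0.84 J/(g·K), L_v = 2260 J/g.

Energy balance with sensible and latent terms:
steam→water at 100 °C releases m L_v = 7.86×2260 = 17764
  condensate cools 100→T: 7.86×4.18×(T − 100) = 32.85(T − 100)
  original water: 1463(T − 33.6)
  glass cup: 63.8×0.84×(T − 33.6) = 53.59(T − 33.6)
1549.4 T = 17764 + 3285.5 + 50957 = 72007
T ≈ 46.47 °C (< 100 °C, so full condensation is consistent).

T_f ≈ 46.5 °C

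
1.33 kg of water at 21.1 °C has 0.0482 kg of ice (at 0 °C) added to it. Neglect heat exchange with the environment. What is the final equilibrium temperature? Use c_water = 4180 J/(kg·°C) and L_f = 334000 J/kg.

Energy balance with sensible and latent terms:
latent heat to melt: 0.0482×334000 = 16099; warm the meltwater: 201.48 T; water: 5559.4(T − 21.1)
5760.9 T = 117303 − 16099 = 101205
T ≈ 17.57 °C. Since T > 0 °C, the all-ice-melts assumption holds.

T_f ≈ 17.6 °C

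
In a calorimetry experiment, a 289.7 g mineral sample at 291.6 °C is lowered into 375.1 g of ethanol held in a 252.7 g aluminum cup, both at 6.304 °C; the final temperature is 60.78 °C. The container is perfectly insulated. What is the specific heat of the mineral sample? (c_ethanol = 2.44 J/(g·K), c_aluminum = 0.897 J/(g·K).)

c ≈ 0.93 J/(g·K)

Energy conservation, ΣQ = 0:
289.7·c·(60.78 − 291.6) + 375.1·2.44·(60.78 − 6.304) + 252.7·0.897·(60.78 − 6.304) = 0
-66869 c = -62207
c = -62207/-66869 ≈ 0.9303 J/(g·K)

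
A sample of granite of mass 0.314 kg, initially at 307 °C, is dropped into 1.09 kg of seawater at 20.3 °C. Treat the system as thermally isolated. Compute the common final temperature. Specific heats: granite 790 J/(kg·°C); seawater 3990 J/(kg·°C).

T_f ≈ 35.8 °C

|Q_granite| = |Q_seawater|:
0.314×790×(307 − T) = 1.09×3990×(T − 20.3)
248.06(307 − T) = 4349.1(T − 20.3)
4597.2 T = 164441  ⇒  T ≈ 35.77 °C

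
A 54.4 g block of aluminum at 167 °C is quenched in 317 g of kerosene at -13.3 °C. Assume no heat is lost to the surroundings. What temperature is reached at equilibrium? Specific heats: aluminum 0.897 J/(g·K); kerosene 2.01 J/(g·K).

Let T be the final temperature. ΣQ_i = 0:
54.4×0.897×(T − 167) + 317×2.01×(T − (-13.3)) = 0
685.97 T = -325.3
T ≈ -0.47 °C

T_f ≈ -0.5 °C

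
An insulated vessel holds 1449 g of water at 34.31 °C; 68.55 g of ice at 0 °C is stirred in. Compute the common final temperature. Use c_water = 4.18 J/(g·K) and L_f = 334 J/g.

Sum of m c ΔT and latent-heat terms is zero:
fusion: m_ice L_f = 68.55×334 = 22896
  meltwater 0→T: 68.55×4.18×T = 286.54 T
  water: 6056.8(T − 34.31)
6343.4 T = 207809 − 22896 = 184914
T ≈ 29.15 °C (positive, so assuming full melt was valid).

T_f ≈ 29.2 °C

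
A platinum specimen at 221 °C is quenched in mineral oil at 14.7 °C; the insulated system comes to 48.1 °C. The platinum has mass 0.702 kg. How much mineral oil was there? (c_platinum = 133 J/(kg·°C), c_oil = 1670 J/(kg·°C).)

Conservation of energy gives ΣQ = 0:
0.702·133·(48.1 − 221) + m·1670·(48.1 − 14.7) = 0
55778 m = 16143
m = 16143/55778 ≈ 0.2894 kg

m ≈ 0.289 kg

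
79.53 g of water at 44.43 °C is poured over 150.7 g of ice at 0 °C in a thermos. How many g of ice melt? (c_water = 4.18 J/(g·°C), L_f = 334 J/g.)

m_melted ≈ 44.2 g

Water can give up m c ΔT = 79.53×4.18×44.43 = 14770 J before reaching 0 °C.
To melt every bit of ice: 150.7×334 = 50334 J.
14770 J < 50334 J, so only part of the ice melts and the system sits at 0 °C.
Mass melted = 14770/334 ≈ 44.22 g.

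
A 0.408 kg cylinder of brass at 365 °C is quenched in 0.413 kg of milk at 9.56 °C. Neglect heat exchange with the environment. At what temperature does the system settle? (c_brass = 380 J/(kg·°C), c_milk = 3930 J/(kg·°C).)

Net heat exchanged in the isolated system is zero:
0.408×380×(T − 365) + 0.413×3930×(T − 9.56) = 0
155.04(T − 365) + 1623.1(T − 9.56) = 0
(155.04 + 1623.1) T = 155.04×365 + 1623.1×9.56
T = 72106 / 1778.1 = 40.6 °C

T_f ≈ 40.6 °C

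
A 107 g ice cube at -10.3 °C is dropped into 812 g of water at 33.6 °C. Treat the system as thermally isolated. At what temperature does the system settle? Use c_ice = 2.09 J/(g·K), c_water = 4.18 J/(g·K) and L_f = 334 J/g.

Heat gained plus heat lost sum to zero:
warm ice to 0 °C: 107×2.09×(0 − (-10.3)) = 2303.4; melt ice: 107×334 = 35738; warm the meltwater: 447.26 T; water cools: 812×4.18×(T − 33.6) = 3394.2(T − 33.6)
3841.4 T = 114044 − 38041 = 76002
T ≈ 19.78 °C (positive, so assuming full melt was valid).

T_f ≈ 19.8 °C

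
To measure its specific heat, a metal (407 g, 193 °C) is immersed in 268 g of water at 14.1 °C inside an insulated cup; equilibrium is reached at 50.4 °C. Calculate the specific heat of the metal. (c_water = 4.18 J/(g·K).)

c ≈ 0.701 J/(g·K)

m_s c (T_s − T_f) = m_water c_water (T_f − T_0):
407·c·(193 − 50.4) = 268·4.18·(50.4 − 14.1)
58038 c = 40665  ⇒  c ≈ 0.7007 J/(g·K)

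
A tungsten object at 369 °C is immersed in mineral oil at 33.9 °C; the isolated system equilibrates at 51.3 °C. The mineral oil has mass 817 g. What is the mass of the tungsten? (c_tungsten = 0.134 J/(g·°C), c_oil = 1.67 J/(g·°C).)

m ≈ 558 g

Heat lost by the tungsten = heat gained by the oil:
m×0.134×(369 − 51.3) = 817×1.67×(51.3 − 33.9)
42.57 m = 23740  ⇒  m ≈ 557.7 g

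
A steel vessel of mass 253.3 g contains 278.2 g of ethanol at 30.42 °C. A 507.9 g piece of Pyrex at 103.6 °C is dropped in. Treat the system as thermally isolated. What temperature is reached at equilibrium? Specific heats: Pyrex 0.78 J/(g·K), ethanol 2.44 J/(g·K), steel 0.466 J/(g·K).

T_f ≈ 54.7 °C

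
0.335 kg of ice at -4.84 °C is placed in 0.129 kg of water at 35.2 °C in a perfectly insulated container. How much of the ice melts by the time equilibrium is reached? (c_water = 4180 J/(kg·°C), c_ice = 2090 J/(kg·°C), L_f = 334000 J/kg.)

m_melted ≈ 0.0467 kg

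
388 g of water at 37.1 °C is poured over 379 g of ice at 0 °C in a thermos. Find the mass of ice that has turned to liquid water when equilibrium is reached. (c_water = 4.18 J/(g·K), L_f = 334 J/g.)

m_melted ≈ 180 g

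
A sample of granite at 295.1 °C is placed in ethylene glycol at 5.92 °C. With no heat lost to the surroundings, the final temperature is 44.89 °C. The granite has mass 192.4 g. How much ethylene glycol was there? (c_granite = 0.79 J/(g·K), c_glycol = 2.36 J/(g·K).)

m ≈ 414 g

Taking heat into each body as positive, Σ m c ΔT = 0:
192.4×0.79×(44.89 − 295.1) + m×2.36×(44.89 − 5.92) = 0
91.97 m = 38031
m = 38031/91.97 ≈ 413.5 g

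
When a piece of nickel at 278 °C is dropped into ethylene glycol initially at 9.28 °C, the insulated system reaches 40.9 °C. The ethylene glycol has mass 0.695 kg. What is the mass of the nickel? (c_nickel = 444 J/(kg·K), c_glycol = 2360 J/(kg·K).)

m ≈ 0.493 kg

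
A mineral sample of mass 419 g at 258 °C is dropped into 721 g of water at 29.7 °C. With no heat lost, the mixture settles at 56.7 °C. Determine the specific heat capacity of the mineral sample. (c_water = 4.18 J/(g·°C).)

Heat lost by the mineral sample = heat gained by the water:
419×c×(258 − 56.7) = 721×4.18×(56.7 − 29.7)
84345 c = 81372  ⇒  c ≈ 0.9648 J/(g·°C)

c ≈ 0.965 J/(g·°C)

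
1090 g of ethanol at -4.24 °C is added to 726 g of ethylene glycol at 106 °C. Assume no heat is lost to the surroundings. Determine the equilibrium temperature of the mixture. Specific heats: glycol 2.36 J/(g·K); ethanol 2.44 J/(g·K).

T_f ≈ 39.0 °C

Net heat exchanged in the isolated system is zero:
726×2.36×(T − 106) + 1090×2.44×(T − (-4.24)) = 0
1713.4(T − 106) + 2659.6(T − (-4.24)) = 0
4373 T = 170339
T = 170339 / 4373 = 39 °C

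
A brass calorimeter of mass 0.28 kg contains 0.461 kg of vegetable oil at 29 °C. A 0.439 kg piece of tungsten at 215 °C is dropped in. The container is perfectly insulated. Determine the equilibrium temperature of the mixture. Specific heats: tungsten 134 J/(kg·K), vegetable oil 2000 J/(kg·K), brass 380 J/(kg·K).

Let T be the final temperature. ΣQ_i = 0:
0.439×134×(T − 215) + 0.461×2000×(T − 29) + 0.28×380×(T − 29) = 0
58.83(T − 215) + 922(T − 29) + 106.4(T − 29) = 0
1087.2 T = 42471
T ≈ 39.06 °C

T_f ≈ 39.1 °C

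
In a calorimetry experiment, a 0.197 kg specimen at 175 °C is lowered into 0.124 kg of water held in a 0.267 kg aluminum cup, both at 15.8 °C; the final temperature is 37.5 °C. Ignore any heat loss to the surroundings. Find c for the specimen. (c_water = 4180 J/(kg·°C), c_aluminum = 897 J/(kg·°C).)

c ≈ 607 J/(kg·°C)

Heat gained plus heat lost sum to zero:
0.197·c·(37.5 − 175) + 0.124·4180·(37.5 − 15.8) + 0.267·897·(37.5 − 15.8) = 0
-27.09 c = -16445
c = -16445/-27.09 ≈ 607.1 J/(kg·°C)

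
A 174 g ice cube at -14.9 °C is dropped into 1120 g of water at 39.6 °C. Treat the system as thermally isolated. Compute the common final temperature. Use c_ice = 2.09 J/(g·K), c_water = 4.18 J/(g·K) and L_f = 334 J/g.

T_f ≈ 22.5 °C

Setting the total heat transfer to zero:
ice -14.9→0 °C: 174·2.09·14.9 = 5418.5; melt ice: 174·334 = 58116; warm the meltwater: 727.32 T; water: 4681.6(T − 39.6)
5408.9 T = 185391 − 63535 = 121857
T ≈ 22.53 °C — above 0 °C, consistent with complete melting.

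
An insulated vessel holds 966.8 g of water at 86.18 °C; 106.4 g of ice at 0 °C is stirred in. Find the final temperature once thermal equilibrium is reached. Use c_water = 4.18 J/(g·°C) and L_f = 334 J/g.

Energy conservation, ΣQ = 0:
fusion: m_ice L_f = 106.4×334 = 35538; meltwater 0→T: 106.4×4.18×T = 444.75 T; water: 4041.2(T − 86.18)
4486 T = 348273 − 35538 = 312735
T ≈ 69.71 °C. Since T > 0 °C, the all-ice-melts assumption holds.

T_f ≈ 69.7 °C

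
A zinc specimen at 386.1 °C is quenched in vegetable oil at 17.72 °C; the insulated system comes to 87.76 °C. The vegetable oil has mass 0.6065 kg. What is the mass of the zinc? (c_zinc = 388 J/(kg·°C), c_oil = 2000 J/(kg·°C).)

Heat gained plus heat lost sum to zero:
m·388·(87.76 − 386.1) + 0.6065·2000·(87.76 − 17.72) = 0
-115756 m = -84959
m = -84959/-115756 ≈ 0.7339 kg

m ≈ 0.734 kg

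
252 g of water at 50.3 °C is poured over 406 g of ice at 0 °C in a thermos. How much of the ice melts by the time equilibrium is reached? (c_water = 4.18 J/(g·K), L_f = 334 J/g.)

Cooling the water to 0 °C releases 252×4.18×50.3 = 52984 J.
Fully melting the ice requires m_ice L_f = 406×334 = 135604 J.
Since 52984 < 135604 J, not all the ice melts; equilibrium is at 0 °C.
m_melted×334 = 52984  ⇒  m_melted ≈ 158.6 g.

m_melted ≈ 159 g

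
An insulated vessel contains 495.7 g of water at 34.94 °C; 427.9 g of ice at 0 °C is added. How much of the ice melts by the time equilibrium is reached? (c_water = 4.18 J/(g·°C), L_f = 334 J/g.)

m_melted ≈ 217 g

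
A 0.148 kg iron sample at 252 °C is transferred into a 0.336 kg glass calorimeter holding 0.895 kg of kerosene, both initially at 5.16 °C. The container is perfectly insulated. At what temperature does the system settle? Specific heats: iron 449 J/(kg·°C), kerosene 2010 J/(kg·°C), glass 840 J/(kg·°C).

T_f ≈ 12.8 °C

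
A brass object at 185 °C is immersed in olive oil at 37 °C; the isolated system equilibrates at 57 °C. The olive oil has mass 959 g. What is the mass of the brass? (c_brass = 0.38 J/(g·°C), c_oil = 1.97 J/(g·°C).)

m ≈ 777 g

Heat lost by the brass = heat gained by the oil:
m×0.38×(185 − 57) = 959×1.97×(57 − 37)
48.64 m = 37785  ⇒  m ≈ 776.8 g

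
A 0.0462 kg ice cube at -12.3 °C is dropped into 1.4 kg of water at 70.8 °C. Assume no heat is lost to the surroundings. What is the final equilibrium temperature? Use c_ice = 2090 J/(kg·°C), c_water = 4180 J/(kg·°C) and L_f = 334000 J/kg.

T_f ≈ 65.8 °C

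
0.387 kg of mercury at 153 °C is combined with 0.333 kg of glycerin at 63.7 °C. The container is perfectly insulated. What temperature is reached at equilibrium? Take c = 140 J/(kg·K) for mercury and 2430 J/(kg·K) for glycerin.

T_f ≈ 69.3 °C

Heat lost by the mercury equals heat gained by the glycerin:
0.387*140*(153 − T) = 0.333*2430*(T − 63.7)
54.18(153 − T) = 809.19(T − 63.7)
863.37 T = 59835  ⇒  T ≈ 69.30 °C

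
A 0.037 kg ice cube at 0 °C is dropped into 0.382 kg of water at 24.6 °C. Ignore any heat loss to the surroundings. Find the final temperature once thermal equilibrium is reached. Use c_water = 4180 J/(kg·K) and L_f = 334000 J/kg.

Taking heat into each body as positive, Σ m c ΔT = 0:
latent heat to melt: 0.037·334000 = 12358; warm the meltwater: 154.66 T; water cools: 0.382·4180·(T − 24.6) = 1596.8(T − 24.6)
1751.4 T = 39280 − 12358 = 26922
T ≈ 15.37 °C (positive, so assuming full melt was valid).

T_f ≈ 15.4 °C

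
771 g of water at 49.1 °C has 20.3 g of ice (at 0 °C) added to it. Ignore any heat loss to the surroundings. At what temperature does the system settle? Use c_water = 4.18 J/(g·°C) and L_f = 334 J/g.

Net heat exchanged in the isolated system is zero:
latent heat to melt: 20.3·334 = 6780.2; meltwater 0→T: 20.3·4.18·T = 84.85 T; water cools: 771·4.18·(T − 49.1) = 3222.8(T − 49.1)
3307.6 T = 158238 − 6780.2 = 151458
T ≈ 45.79 °C (positive, so assuming full melt was valid).

T_f ≈ 45.8 °C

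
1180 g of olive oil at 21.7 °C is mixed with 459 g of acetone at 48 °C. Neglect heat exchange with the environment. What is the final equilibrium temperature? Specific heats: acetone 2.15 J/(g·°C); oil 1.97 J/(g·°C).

T_f ≈ 29.5 °C

Net heat exchanged in the isolated system is zero:
459*2.15*(T − 48) + 1180*1.97*(T − 21.7) = 0
(986.85 + 2324.6) T = 986.85*48 + 2324.6*21.7
T = 97813/3311.4 ≈ 29.54 °C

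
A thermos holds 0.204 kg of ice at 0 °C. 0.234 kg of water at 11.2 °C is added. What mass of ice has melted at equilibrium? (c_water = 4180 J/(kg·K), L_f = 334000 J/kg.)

m_melted ≈ 0.0328 kg

Cooling the water to 0 °C releases 0.234·4180·11.2 = 10955 J.
Fully melting the ice requires m_ice L_f = 0.204·334000 = 68136 J.
That's not enough to melt it all — equilibrium is at 0 °C with ice remaining.
m_melted·334000 = 10955  ⇒  m_melted ≈ 0.0328 kg.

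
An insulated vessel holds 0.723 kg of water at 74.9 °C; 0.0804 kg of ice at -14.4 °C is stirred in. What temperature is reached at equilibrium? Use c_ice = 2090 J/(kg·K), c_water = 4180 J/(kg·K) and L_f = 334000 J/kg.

Heat gained plus heat lost sum to zero:
ice -14.4→0 °C: 0.0804·2090·14.4 = 2419.7
  melt ice: 0.0804·334000 = 26854
  meltwater 0→T: 0.0804·4180·T = 336.07 T
  water cools: 0.723·4180·(T − 74.9) = 3022.1(T − 74.9)
3358.2 T = 226358 − 29273 = 197085
T ≈ 58.69 °C (positive, so assuming full melt was valid).

T_f ≈ 58.7 °C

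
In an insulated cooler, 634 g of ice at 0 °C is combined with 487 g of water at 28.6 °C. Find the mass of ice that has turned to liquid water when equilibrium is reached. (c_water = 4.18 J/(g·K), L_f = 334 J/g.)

Water can give up m c ΔT = 487·4.18·28.6 = 58220 J before reaching 0 °C.
Melting all 634 g of ice would need 634·334 = 211756 J.
58220 J < 211756 J, so only part of the ice melts and the system sits at 0 °C.
Mass melted = 58220/334 ≈ 174.3 g.

m_melted ≈ 174 g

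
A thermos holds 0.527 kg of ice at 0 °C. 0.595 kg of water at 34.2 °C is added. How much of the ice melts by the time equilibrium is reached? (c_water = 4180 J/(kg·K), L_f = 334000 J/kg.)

Heat available from the water dropping to 0 °C: 0.595·4180·34.2 = 85059 J.
Fully melting the ice requires m_ice L_f = 0.527·334000 = 176018 J.
Since 85059 < 176018 J, not all the ice melts; equilibrium is at 0 °C.
m_melt = 85059 / L_f = 0.2547 kg.

m_melted ≈ 0.255 kg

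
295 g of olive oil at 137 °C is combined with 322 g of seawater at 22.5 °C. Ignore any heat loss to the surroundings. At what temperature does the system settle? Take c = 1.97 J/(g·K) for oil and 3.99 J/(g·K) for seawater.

T_f ≈ 58.2 °C

Conservation of energy gives ΣQ = 0:
295*1.97*(T − 137) + 322*3.99*(T − 22.5) = 0
581.15(T − 137) + 1284.8(T − 22.5) = 0
1865.9 T = 108525
T = 108525/1865.9 ≈ 58.16 °C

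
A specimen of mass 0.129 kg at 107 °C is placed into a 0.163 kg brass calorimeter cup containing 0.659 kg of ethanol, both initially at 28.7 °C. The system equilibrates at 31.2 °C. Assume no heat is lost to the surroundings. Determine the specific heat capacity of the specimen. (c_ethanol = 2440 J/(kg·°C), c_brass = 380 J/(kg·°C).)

c ≈ 427 J/(kg·°C)

Heat gained plus heat lost sum to zero:
0.129·c·(31.2 − 107) + 0.659·2440·(31.2 − 28.7) + 0.163·380·(31.2 − 28.7) = 0
-9.778 c = -4174.8
c = -4174.8/-9.778 ≈ 426.9 J/(kg·°C)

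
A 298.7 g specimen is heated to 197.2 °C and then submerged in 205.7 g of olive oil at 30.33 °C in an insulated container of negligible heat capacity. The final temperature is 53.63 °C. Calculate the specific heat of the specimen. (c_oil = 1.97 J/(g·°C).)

Net heat exchanged in the isolated system is zero:
298.7·c·(53.63 − 197.2) + 205.7·1.97·(53.63 − 30.33) = 0
-42884 c = -9441.8
c = -9441.8/-42884 ≈ 0.2202 J/(g·°C)

c ≈ 0.22 J/(g·°C)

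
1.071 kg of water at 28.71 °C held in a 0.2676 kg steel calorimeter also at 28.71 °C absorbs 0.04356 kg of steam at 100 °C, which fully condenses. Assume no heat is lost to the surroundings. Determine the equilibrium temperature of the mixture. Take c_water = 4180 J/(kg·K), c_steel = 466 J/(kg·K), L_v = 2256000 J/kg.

Net heat exchanged in the isolated system is zero:
latent heat released on condensation: 0.04356×2256000 = 98271; condensate cools 100→T: 0.04356×4180×(T − 100) = 182.08(T − 100); original water: 4476.8(T − 28.71); steel cup: 0.2676×466×(T − 28.71) = 124.7(T − 28.71)
4783.6 T = 98271 + 18208 + 132109 = 248588
T ≈ 51.97 °C — below 100 °C, confirming all the steam condensed.

T_f ≈ 52.0 °C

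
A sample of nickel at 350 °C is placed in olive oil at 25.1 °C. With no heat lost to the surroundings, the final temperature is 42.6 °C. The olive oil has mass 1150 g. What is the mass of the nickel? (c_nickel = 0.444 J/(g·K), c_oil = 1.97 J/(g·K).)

m ≈ 290 g

Heat lost by the nickel = heat gained by the oil:
m×0.444×(350 − 42.6) = 1150×1.97×(42.6 − 25.1)
136.49 m = 39646  ⇒  m ≈ 290.5 g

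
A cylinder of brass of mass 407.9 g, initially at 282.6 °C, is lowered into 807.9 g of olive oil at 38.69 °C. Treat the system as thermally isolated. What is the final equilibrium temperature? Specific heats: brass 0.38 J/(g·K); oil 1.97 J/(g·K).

T_f ≈ 60.3 °C

Heat lost by the brass equals heat gained by the oil:
407.9·0.38·(282.6 − T) = 807.9·1.97·(T − 38.69)
155(282.6 − T) = 1591.6(T − 38.69)
1746.6 T = 105381  ⇒  T ≈ 60.34 °C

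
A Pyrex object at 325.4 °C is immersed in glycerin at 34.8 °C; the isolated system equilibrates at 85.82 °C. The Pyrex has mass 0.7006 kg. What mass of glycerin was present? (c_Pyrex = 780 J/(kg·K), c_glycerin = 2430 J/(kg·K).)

m ≈ 1.06 kg

Setting the total heat transfer to zero:
0.7006×780×(85.82 − 325.4) + m×2430×(85.82 − 34.8) = 0
123979 m = 130923
m = 130923/123979 ≈ 1.056 kg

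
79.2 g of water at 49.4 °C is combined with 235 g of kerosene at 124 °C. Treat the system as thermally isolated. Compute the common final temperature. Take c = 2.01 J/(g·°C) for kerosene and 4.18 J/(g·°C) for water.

T_f = Σ m_i c_i T_i / Σ m_i c_i:
T_f = (472.35×124 + 331.06×49.4) / (472.35 + 331.06)
    = 74926 / 803.41 ≈ 93.26 °C

T_f ≈ 93.3 °C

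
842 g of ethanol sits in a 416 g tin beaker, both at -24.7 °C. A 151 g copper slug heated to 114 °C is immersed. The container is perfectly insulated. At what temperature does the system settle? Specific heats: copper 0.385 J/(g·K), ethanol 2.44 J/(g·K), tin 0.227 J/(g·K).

T_f ≈ -21.0 °C

With ΣQ=0 the equilibrium temperature is the m·c-weighted mean:
T_f = (58.13*114 + 2054.5*(-24.7) + 94.43*(-24.7)) / (58.13 + 2054.5 + 94.43)
    = -46451 / 2207 ≈ -21.05 °C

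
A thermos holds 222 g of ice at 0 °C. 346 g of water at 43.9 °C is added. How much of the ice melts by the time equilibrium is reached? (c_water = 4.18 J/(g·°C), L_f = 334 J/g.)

Water can give up m c ΔT = 346×4.18×43.9 = 63492 J before reaching 0 °C.
Melting all 222 g of ice would need 222×334 = 74148 J.
That's not enough to melt it all — equilibrium is at 0 °C with ice remaining.
m_melt = 63492 / L_f = 190.1 g.

m_melted ≈ 190 g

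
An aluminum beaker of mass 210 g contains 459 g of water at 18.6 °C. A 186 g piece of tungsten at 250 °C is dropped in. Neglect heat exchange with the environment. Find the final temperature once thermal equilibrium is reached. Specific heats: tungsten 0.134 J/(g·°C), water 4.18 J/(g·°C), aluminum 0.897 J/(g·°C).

T_f ≈ 21.3 °C

T_f is the heat-capacity-weighted average of the initial temperatures:
T_f = (24.92*250 + 1918.6*18.6 + 188.37*18.6) / (24.92 + 1918.6 + 188.37)
    = 45421 / 2131.9 ≈ 21.31 °C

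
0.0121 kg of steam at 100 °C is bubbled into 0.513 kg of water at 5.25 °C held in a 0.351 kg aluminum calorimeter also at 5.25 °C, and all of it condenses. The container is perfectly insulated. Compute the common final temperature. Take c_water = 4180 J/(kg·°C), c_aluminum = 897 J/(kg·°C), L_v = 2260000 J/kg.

T_f ≈ 18.1 °C

Sum of m c ΔT and latent-heat terms is zero:
condense steam: −0.0121·2260000 = −27346
  condensed water 100 °C→T: 50.58(T − 100)
  water warms: 0.513·4180·(T − 5.25) = 2144.3(T − 5.25)
  cup: 314.85(T − 5.25)
2509.8 T = 27346 + 5057.8 + 12911 = 45315
T ≈ 18.06 °C, under the boiling point, so the assumption holds.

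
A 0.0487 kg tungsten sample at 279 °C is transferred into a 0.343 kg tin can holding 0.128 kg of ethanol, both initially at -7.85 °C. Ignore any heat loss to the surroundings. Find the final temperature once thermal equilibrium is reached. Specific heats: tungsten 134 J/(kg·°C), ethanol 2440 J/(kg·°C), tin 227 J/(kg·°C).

T_f ≈ -3.1 °C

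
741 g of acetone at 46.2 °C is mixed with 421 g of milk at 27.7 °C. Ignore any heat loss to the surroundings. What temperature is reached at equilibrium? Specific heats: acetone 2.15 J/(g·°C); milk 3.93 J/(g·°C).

T_f ≈ 36.8 °C

|Q_acetone| = |Q_milk|:
741*2.15*(46.2 − T) = 421*3.93*(T − 27.7)
1593.1(46.2 − T) = 1654.5(T − 27.7)
3247.7 T = 119434  ⇒  T ≈ 36.78 °C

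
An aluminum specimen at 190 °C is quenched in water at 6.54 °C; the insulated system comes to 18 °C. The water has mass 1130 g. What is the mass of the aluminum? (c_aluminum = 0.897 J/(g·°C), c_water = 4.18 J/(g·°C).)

m ≈ 351 g

Taking heat into each body as positive, Σ m c ΔT = 0:
m×0.897×(18 − 190) + 1130×4.18×(18 − 6.54) = 0
-154.28 m = -54130
m = -54130/-154.28 ≈ 350.8 g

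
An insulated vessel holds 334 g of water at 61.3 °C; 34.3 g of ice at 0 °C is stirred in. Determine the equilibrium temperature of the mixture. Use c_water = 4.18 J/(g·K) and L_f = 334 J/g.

Sum of m c ΔT and latent-heat terms is zero:
fusion: m_ice L_f = 34.3×334 = 11456
  meltwater 0→T: 34.3×4.18×T = 143.37 T
  water: 1396.1(T − 61.3)
1539.5 T = 85582 − 11456 = 74126
T ≈ 48.15 °C (positive, so assuming full melt was valid).

T_f ≈ 48.1 °C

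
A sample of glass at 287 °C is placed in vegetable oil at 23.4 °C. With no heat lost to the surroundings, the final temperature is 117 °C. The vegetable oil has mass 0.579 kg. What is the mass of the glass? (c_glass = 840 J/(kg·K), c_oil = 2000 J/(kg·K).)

m ≈ 0.759 kg

Heat lost by the glass = heat gained by the oil:
m·840·(287 − 117) = 0.579·2000·(117 − 23.4)
142800 m = 108389  ⇒  m ≈ 0.759 kg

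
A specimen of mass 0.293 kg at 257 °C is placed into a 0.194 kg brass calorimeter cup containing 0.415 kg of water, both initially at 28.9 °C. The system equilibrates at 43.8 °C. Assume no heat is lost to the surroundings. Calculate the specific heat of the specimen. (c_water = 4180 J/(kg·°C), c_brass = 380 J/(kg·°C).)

Heat gained plus heat lost sum to zero:
0.293·c·(43.8 − 257) + 0.415·4180·(43.8 − 28.9) + 0.194·380·(43.8 − 28.9) = 0
-62.47 c = -26945
c = -26945/-62.47 ≈ 431.4 J/(kg·°C)

c ≈ 431 J/(kg·°C)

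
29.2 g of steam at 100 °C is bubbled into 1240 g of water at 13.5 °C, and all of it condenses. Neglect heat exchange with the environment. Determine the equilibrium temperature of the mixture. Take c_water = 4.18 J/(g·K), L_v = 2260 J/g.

Heat gained plus heat lost sum to zero:
steam→water at 100 °C releases m L_v = 29.2×2260 = 65992
  condensate cools 100→T: 29.2×4.18×(T − 100) = 122.06(T − 100)
  original water: 5183.2(T − 13.5)
5305.3 T = 65992 + 12206 + 69973 = 148171
T ≈ 27.93 °C, under the boiling point, so the assumption holds.

T_f ≈ 27.9 °C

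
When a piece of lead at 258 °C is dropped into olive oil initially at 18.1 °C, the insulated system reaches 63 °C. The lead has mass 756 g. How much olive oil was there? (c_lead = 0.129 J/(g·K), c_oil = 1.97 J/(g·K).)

Let T be the final temperature. ΣQ_i = 0:
756×0.129×(63 − 258) + m×1.97×(63 − 18.1) = 0
88.45 m = 19017
m = 19017/88.45 ≈ 215 g

m ≈ 215 g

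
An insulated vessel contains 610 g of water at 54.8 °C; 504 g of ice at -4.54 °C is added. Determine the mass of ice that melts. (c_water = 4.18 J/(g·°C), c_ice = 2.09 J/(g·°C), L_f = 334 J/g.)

m_melted ≈ 404 g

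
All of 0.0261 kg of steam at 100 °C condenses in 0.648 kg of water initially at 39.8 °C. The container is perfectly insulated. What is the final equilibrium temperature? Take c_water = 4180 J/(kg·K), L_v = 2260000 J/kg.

Conservation of energy gives ΣQ = 0:
condense steam: −0.0261×2260000 = −58986; condensate cools 100→T: 0.0261×4180×(T − 100) = 109.1(T − 100); original water: 2708.6(T − 39.8)
2817.7 T = 58986 + 10910 + 107804 = 177700
T ≈ 63.06 °C, under the boiling point, so the assumption holds.

T_f ≈ 63.1 °C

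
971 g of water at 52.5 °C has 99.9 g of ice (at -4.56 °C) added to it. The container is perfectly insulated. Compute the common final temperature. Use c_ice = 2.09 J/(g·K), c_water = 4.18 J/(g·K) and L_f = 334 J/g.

Net heat exchanged in the isolated system is zero:
ice -4.56→0 °C: 99.9×2.09×4.56 = 952.09; melt ice: 99.9×334 = 33367; meltwater 0→T: 99.9×4.18×T = 417.58 T; water: 4058.8(T − 52.5)
4476.4 T = 213086 − 34319 = 178767
T ≈ 39.94 °C — above 0 °C, consistent with complete melting.

T_f ≈ 39.9 °C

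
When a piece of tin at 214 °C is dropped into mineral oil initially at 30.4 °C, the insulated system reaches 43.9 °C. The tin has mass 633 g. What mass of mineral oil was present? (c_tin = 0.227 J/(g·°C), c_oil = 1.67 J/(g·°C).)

m ≈ 1080 g

Net heat exchanged in the isolated system is zero:
633·0.227·(43.9 − 214) + m·1.67·(43.9 − 30.4) = 0
22.54 m = 24442
m = 24442/22.54 ≈ 1084 g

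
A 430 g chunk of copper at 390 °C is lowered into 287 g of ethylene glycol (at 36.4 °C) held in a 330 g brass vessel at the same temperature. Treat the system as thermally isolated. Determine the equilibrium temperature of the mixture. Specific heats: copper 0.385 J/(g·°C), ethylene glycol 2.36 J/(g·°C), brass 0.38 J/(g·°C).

T_f ≈ 96.9 °C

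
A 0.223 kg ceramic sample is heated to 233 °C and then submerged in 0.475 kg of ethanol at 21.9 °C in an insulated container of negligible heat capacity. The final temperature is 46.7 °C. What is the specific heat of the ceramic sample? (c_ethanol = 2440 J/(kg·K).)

c ≈ 692 J/(kg·K)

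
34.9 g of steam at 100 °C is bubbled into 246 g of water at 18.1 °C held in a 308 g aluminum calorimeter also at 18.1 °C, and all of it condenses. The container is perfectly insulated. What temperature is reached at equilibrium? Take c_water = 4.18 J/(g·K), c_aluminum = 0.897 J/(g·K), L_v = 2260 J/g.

T_f ≈ 80.7 °C

Setting the total heat transfer to zero:
condense steam: −34.9·2260 = −78874; condensate cools 100→T: 34.9·4.18·(T − 100) = 145.88(T − 100); original water: 1028.3(T − 18.1); cup: 276.28(T − 18.1)
1450.4 T = 78874 + 14588 + 23612 = 117075
T ≈ 80.72 °C — below 100 °C, confirming all the steam condensed.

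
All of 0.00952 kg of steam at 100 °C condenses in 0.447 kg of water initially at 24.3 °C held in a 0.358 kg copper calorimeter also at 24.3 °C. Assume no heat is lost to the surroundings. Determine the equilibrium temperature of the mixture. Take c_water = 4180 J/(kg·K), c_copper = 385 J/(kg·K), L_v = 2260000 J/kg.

T_f ≈ 36.3 °C

Conservation of energy gives ΣQ = 0:
latent heat released on condensation: 0.00952×2260000 = 21515
  condensate cools 100→T: 0.00952×4180×(T − 100) = 39.79(T − 100)
  original water: 1868.5(T − 24.3)
  cup: 137.83(T − 24.3)
2046.1 T = 21515 + 3979.4 + 48753 = 74247
T ≈ 36.29 °C (< 100 °C, so full condensation is consistent).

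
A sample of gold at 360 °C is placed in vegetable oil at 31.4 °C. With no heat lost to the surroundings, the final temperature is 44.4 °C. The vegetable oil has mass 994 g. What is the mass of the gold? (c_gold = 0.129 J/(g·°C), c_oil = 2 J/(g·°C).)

m ≈ 635 g

|Q_gold| = |Q_oil|:
m·0.129·(360 − 44.4) = 994·2·(44.4 − 31.4)
40.71 m = 25844  ⇒  m ≈ 634.8 g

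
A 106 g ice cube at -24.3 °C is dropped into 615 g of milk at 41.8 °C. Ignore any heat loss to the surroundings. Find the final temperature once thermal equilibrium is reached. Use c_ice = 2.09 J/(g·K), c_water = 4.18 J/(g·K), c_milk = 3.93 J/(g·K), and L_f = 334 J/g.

T_f ≈ 21.1 °C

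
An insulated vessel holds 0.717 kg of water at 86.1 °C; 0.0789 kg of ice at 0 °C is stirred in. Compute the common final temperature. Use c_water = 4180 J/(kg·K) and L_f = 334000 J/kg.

Conservation of energy gives ΣQ = 0:
latent heat to melt: 0.0789·334000 = 26353
  meltwater 0→T: 0.0789·4180·T = 329.8 T
  water: 2997.1(T − 86.1)
3326.9 T = 258047 − 26353 = 231694
T ≈ 69.64 °C — above 0 °C, consistent with complete melting.

T_f ≈ 69.6 °C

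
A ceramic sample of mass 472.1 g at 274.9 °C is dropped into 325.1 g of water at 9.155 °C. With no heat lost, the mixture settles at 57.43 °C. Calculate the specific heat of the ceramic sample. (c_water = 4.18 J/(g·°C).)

m_s c (T_s − T_f) = m_water c_water (T_f − T_0):
472.1·c·(274.9 − 57.43) = 325.1·4.18·(57.43 − 9.155)
102668 c = 65602  ⇒  c ≈ 0.639 J/(g·°C)

c ≈ 0.639 J/(g·°C)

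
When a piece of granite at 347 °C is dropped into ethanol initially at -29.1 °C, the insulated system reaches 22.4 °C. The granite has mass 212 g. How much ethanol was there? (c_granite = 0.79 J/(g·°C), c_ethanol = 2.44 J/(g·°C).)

Taking heat into each body as positive, Σ m c ΔT = 0:
212×0.79×(22.4 − 347) + m×2.44×(22.4 − (-29.1)) = 0
125.66 m = 54364
m = 54364/125.66 ≈ 432.6 g

m ≈ 433 g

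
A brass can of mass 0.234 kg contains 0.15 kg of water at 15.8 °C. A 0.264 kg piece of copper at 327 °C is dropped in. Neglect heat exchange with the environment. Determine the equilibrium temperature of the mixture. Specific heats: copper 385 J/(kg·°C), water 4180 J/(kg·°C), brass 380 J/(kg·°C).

Energy conservation, ΣQ = 0:
0.264*385*(T − 327) + 0.15*4180*(T − 15.8) + 0.234*380*(T − 15.8) = 0
101.64(T − 327) + 627(T − 15.8) + 88.92(T − 15.8) = 0
817.56 T = 44548
T = 44548/817.56 ≈ 54.49 °C

T_f ≈ 54.5 °C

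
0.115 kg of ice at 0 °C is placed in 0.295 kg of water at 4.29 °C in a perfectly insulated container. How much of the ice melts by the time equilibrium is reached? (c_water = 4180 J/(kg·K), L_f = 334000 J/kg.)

m_melted ≈ 0.0158 kg

Heat available from the water dropping to 0 °C: 0.295×4180×4.29 = 5290 J.
To melt every bit of ice: 0.115×334000 = 38410 J.
That's not enough to melt it all — equilibrium is at 0 °C with ice remaining.
m_melted×334000 = 5290  ⇒  m_melted ≈ 0.01584 kg.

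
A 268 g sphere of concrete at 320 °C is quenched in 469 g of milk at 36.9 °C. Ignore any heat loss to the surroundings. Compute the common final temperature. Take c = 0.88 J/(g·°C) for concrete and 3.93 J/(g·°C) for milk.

T_f ≈ 69.0 °C

T_f = Σ m_i c_i T_i / Σ m_i c_i:
T_f = (235.84*320 + 1843.2*36.9) / (235.84 + 1843.2)
    = 143482 / 2079 ≈ 69.01 °C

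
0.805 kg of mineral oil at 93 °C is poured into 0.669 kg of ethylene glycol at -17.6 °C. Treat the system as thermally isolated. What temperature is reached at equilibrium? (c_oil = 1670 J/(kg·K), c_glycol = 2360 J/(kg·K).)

T_f ≈ 33.3 °C

Net heat exchanged in the isolated system is zero:
0.805×1670×(T − 93) + 0.669×2360×(T − (-17.6)) = 0
1344.4(T − 93) + 1578.8(T − (-17.6)) = 0
2923.2 T = 97237
T ≈ 33.26 °C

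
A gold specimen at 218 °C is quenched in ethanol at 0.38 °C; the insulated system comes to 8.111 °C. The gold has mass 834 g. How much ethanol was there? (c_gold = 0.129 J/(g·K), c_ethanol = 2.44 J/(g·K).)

|Q_gold| = |Q_ethanol|:
834·0.129·(218 − 8.111) = m·2.44·(8.111 − 0.38)
18.86 m = 22581  ⇒  m ≈ 1197 g

m ≈ 1200 g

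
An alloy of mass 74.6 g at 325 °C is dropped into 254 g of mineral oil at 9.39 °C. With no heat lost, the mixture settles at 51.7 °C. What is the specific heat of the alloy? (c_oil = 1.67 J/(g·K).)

Heat lost by the alloy = heat gained by the oil:
74.6·c·(325 − 51.7) = 254·1.67·(51.7 − 9.39)
20388 c = 17947  ⇒  c ≈ 0.8803 J/(g·K)

c ≈ 0.88 J/(g·K)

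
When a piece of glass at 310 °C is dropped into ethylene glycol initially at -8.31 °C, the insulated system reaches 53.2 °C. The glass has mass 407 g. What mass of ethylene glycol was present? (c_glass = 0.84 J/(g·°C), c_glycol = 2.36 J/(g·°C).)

Heat lost by the glass = heat gained by the glycol:
407×0.84×(310 − 53.2) = m×2.36×(53.2 − (-8.31))
145.16 m = 87795  ⇒  m ≈ 604.8 g

m ≈ 605 g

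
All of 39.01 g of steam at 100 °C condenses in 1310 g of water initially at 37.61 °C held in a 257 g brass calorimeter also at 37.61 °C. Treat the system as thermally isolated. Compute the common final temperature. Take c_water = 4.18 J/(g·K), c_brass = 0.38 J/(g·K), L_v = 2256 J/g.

T_f ≈ 54.7 °C

Net heat exchanged in the isolated system is zero:
condense steam: −39.01·2256 = −88007; condensate cools 100→T: 39.01·4.18·(T − 100) = 163.06(T − 100); water warms: 1310·4.18·(T − 37.61) = 5475.8(T − 37.61); cup: 97.66(T − 37.61)
5736.5 T = 88007 + 16306 + 209618 = 313931
T ≈ 54.72 °C — below 100 °C, confirming all the steam condensed.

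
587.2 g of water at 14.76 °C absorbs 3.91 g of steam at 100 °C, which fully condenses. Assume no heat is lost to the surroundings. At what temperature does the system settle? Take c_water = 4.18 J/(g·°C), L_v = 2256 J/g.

T_f ≈ 18.9 °C

Taking heat into each body as positive, Σ m c ΔT = 0:
steam→water at 100 °C releases m L_v = 3.91×2256 = 8821; condensed water 100 °C→T: 16.34(T − 100); original water: 2454.5(T − 14.76)
2470.8 T = 8821 + 1634.4 + 36228 = 46684
T ≈ 18.89 °C (< 100 °C, so full condensation is consistent).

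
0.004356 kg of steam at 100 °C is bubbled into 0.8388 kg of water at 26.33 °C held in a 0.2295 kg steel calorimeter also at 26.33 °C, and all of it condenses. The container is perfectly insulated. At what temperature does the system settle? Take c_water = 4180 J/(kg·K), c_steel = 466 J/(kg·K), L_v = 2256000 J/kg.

Heat gained plus heat lost sum to zero:
latent heat released on condensation: 0.004356·2256000 = 9827.1; condensate cools 100→T: 0.004356·4180·(T − 100) = 18.21(T − 100); original water: 3506.2(T − 26.33); steel cup: 0.2295·466·(T − 26.33) = 106.95(T − 26.33)
3631.3 T = 9827.1 + 1820.8 + 95134 = 106782
T ≈ 29.41 °C — below 100 °C, confirming all the steam condensed.

T_f ≈ 29.4 °C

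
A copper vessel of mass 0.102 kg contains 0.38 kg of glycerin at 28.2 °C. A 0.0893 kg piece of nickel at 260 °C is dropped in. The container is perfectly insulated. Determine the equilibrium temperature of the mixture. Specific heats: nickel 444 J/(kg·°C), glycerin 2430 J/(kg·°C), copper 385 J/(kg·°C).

T_f ≈ 37.4 °C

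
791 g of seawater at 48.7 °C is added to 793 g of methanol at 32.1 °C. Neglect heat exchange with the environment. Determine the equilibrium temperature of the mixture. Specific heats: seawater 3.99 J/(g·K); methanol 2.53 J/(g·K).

T_f ≈ 42.2 °C

Setting the total heat transfer to zero:
791·3.99·(T − 48.7) + 793·2.53·(T − 32.1) = 0
3156.1(T − 48.7) + 2006.3(T − 32.1) = 0
(3156.1 + 2006.3) T = 3156.1·48.7 + 2006.3·32.1
T ≈ 42.25 °C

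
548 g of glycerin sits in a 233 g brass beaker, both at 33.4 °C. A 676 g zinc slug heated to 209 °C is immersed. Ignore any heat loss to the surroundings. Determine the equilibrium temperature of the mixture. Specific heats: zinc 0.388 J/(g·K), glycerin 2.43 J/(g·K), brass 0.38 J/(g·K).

T_f ≈ 60.8 °C

Conservation of energy gives ΣQ = 0:
676×0.388×(T − 209) + 548×2.43×(T − 33.4) + 233×0.38×(T − 33.4) = 0
262.29(T − 209) + 1331.6(T − 33.4) + 88.54(T − 33.4) = 0
1682.5 T = 102252
T ≈ 60.78 °C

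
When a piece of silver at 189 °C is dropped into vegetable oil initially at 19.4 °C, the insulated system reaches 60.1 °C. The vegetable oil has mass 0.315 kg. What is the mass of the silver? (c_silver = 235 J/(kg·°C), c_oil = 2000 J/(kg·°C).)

Let T be the final temperature. ΣQ_i = 0:
m·235·(60.1 − 189) + 0.315·2000·(60.1 − 19.4) = 0
-30292 m = -25641
m = -25641/-30292 ≈ 0.8465 kg

m ≈ 0.846 kg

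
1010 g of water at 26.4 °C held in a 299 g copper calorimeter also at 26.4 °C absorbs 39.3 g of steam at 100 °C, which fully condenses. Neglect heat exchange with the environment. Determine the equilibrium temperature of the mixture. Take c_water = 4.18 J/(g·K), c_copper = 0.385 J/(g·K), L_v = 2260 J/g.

T_f ≈ 48.8 °C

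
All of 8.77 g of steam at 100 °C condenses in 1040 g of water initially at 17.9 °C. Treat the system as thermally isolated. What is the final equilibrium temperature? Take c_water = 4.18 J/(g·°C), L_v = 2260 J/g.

T_f ≈ 23.1 °C

Sum of m c ΔT and latent-heat terms is zero:
steam→water at 100 °C releases m L_v = 8.77·2260 = 19820
  condensed water 100 °C→T: 36.66(T − 100)
  water warms: 1040·4.18·(T − 17.9) = 4347.2(T − 17.9)
4383.9 T = 19820 + 3665.9 + 77815 = 101301
T ≈ 23.11 °C, under the boiling point, so the assumption holds.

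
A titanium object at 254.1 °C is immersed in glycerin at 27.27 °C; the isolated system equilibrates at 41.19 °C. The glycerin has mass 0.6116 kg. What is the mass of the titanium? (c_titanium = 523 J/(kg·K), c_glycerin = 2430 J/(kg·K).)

Net heat exchanged in the isolated system is zero:
m·523·(41.19 − 254.1) + 0.6116·2430·(41.19 − 27.27) = 0
-111352 m = -20688
m = -20688/-111352 ≈ 0.1858 kg

m ≈ 0.186 kg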